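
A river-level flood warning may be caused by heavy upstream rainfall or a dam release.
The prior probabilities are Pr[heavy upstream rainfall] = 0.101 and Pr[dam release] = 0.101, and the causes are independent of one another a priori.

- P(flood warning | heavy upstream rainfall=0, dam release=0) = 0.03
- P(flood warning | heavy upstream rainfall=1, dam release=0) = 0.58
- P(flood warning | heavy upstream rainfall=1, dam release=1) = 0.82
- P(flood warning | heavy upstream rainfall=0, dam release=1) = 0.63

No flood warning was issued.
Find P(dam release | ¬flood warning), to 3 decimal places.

By total probability over the 4 (heavy upstream rainfall, dam release) configurations:
  P(¬flood warning) = 0.97*0.899*0.899 + 0.37*0.899*0.101 + 0.42*0.101*0.899 + 0.18*0.101*0.101
        = 0.783955 + 0.033596 + 0.038136 + 0.001836 = 0.857523
Keeping only the dam release-present terms gives 0.035432, so
  P(dam release | ¬flood warning) = 0.035432 / 0.857523 ≈ 0.041

P(dam release | ¬flood warning) ≈ 0.041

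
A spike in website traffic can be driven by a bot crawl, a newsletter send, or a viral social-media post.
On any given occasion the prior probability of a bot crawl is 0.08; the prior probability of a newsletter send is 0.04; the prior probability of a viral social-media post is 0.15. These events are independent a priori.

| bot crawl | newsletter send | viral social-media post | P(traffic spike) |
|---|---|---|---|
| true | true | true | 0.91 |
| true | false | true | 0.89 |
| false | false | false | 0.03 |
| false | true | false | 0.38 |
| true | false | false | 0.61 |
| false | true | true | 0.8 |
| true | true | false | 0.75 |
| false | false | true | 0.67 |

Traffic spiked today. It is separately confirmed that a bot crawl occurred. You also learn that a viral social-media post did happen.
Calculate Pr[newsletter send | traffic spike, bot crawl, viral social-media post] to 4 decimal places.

For the numerator, keep only newsletter send=true terms: 0.91*0.04 = 0.036400
Normalizer over all consistent configurations: 0.89*0.96 + 0.91*0.04 = 0.890800
Posterior = 0.036400 / 0.890800 ≈ 0.0409

Pr[newsletter send | traffic spike, bot crawl, viral social-media post] ≈ 0.0409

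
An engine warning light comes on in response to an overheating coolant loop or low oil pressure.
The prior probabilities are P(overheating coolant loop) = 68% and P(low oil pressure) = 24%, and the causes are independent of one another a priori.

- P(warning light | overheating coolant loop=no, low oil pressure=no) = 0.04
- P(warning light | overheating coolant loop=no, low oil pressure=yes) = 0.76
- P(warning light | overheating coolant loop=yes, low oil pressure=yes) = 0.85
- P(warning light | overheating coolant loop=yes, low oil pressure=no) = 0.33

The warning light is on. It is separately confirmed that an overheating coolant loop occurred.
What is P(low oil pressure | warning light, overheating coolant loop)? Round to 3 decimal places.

Numerator (weight on configurations with low oil pressure): 0.85·0.24 = 0.204000
Denominator P(warning light | overheating coolant loop): 0.33·0.76 + 0.85·0.24 = 0.454800
P(low oil pressure | warning light, overheating coolant loop) = 0.204000/0.454800 ≈ 0.449

P(low oil pressure | warning light, overheating coolant loop) ≈ 0.449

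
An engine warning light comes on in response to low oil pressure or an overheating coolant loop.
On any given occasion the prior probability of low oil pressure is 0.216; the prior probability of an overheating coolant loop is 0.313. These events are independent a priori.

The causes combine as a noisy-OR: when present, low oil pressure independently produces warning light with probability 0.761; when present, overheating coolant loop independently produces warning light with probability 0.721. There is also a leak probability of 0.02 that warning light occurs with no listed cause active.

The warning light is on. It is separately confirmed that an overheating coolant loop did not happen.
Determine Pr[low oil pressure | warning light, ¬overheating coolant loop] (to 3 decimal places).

Under noisy-OR, P(warning light | causes) = 1 − (1−0.02)·∏(1−qᵢ) over the active causes.
Sum P(warning light|·) weighted by the priors over both values of low oil pressure:
  P(warning light | ¬overheating coolant loop) = 0.02×0.784 + 0.76578×0.216
        = 0.015680 + 0.165408 = 0.181088
Configurations with low oil pressure contribute 0.165408, so
  P(low oil pressure | warning light, ¬overheating coolant loop) = 0.165408 / 0.181088 ≈ 0.913

Pr[low oil pressure | warning light, ¬overheating coolant loop] ≈ 0.913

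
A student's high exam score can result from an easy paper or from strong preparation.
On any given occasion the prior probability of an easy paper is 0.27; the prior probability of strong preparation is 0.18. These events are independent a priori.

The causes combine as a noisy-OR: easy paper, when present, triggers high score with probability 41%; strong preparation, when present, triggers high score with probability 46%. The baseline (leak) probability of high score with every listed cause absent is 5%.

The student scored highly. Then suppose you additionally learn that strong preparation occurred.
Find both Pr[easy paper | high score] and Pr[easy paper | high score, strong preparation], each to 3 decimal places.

Under noisy-OR, P(high score | causes) = 1 − (1−0.05)·∏(1−qᵢ) over the active causes.
By total probability over the 4 (easy paper, strong preparation) configurations:
  P(high score) = 0.05·0.73·0.82 + 0.487·0.73·0.18 + 0.4395·0.27·0.82 + 0.69733·0.27·0.18
        = 0.029930 + 0.063992 + 0.097305 + 0.033890 = 0.225117
Configurations with easy paper contribute 0.131195, so
  P(easy paper | high score) = 0.131195 / 0.225117 ≈ 0.583

With the extra evidence:
P(high score | strong preparation) = 0.487·0.73 + 0.69733·0.27 = 0.355510 + 0.188279 = 0.543789
The easy paper-present share is 0.69733·0.27 = 0.188279.
Hence the posterior is 0.188279/0.543789 ≈ 0.346.

Pr[easy paper | high score] ≈ 0.583; Pr[easy paper | high score, strong preparation] ≈ 0.346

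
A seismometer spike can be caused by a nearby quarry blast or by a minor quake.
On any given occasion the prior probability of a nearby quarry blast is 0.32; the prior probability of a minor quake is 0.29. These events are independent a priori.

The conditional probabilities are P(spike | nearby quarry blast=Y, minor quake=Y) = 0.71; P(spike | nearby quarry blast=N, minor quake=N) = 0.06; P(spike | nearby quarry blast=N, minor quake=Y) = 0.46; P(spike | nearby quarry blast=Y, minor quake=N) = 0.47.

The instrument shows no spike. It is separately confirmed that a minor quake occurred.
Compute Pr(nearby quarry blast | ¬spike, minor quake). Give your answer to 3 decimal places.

Numerator (weight on configurations with nearby quarry blast): 0.29*0.32 = 0.092800
Denominator P(¬spike | minor quake): 0.54*0.68 + 0.29*0.32 = 0.460000
P(nearby quarry blast | ¬spike, minor quake) = 0.092800/0.460000 ≈ 0.202

Pr(nearby quarry blast | ¬spike, minor quake) ≈ 0.202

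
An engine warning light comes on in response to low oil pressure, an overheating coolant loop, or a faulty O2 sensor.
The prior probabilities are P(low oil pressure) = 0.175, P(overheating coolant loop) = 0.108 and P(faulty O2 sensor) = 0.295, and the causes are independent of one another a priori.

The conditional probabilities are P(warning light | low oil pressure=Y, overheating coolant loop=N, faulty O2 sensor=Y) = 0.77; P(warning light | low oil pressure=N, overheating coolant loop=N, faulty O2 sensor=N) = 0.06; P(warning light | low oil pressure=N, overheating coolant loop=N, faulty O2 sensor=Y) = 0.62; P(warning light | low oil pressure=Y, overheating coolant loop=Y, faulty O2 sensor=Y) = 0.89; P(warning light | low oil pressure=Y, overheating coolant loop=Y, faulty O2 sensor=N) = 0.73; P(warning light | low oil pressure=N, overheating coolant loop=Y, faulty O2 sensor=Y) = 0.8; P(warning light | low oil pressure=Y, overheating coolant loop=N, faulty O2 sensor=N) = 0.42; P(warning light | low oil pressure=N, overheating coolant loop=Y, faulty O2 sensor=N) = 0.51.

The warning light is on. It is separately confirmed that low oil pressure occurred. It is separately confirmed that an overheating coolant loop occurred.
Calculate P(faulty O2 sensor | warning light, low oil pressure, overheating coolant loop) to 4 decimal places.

Numerator (weight on configurations with faulty O2 sensor): 0.89×0.295 = 0.262550
Normalizer over all consistent configurations: 0.73×0.705 + 0.89×0.295 = 0.777200
Posterior = 0.262550 / 0.777200 ≈ 0.3378

P(faulty O2 sensor | warning light, low oil pressure, overheating coolant loop) ≈ 0.3378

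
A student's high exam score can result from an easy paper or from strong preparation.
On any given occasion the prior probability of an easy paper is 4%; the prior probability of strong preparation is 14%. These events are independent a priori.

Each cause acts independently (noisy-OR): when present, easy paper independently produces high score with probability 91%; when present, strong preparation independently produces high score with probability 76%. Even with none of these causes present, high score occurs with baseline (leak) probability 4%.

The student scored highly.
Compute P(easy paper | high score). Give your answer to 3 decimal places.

P(easy paper | high score) ≈ 0.213

Under noisy-OR, P(high score | causes) = 1 − (1−0.04)·∏(1−qᵢ) over the active causes.
By total probability over the 4 (easy paper, strong preparation) configurations:
  P(high score) = 0.04×0.96×0.86 + 0.7696×0.96×0.14 + 0.9136×0.04×0.86 + 0.979264×0.04×0.14
        = 0.033024 + 0.103434 + 0.031428 + 0.005484 = 0.173370
Configurations with easy paper contribute 0.036912, so
  P(easy paper | high score) = 0.036912 / 0.173370 ≈ 0.213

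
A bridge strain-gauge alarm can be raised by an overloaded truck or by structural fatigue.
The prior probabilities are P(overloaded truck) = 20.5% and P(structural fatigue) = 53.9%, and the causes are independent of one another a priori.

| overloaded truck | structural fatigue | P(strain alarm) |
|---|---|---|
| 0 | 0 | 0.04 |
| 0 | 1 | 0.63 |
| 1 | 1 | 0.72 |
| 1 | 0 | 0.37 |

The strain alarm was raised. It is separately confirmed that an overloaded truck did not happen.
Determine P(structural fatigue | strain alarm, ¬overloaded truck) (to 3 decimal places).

P(strain alarm | ¬overloaded truck) = 0.04*0.461 + 0.63*0.539 = 0.018440 + 0.339570 = 0.358010
Restricting to configurations with structural fatigue present: 0.63*0.539 = 0.339570.
So P(structural fatigue | strain alarm, ¬overloaded truck) = 0.339570/0.358010 ≈ 0.948.

P(structural fatigue | strain alarm, ¬overloaded truck) ≈ 0.948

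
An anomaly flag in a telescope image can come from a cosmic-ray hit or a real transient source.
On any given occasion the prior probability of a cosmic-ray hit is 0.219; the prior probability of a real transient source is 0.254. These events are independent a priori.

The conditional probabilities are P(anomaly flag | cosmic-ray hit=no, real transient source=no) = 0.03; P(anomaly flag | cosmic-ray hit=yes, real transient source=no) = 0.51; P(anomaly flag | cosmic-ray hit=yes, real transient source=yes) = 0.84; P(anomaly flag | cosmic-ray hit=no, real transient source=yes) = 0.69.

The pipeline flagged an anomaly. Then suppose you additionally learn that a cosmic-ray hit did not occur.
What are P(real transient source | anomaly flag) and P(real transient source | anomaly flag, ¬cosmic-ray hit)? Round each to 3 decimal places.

P(real transient source | anomaly flag) ≈ 0.646; P(real transient source | anomaly flag, ¬cosmic-ray hit) ≈ 0.887

P(anomaly flag) = 0.03·0.781·0.746 + 0.69·0.781·0.254 + 0.51·0.219·0.746 + 0.84·0.219·0.254 = 0.017479 + 0.136878 + 0.083321 + 0.046726 = 0.284404
Of this, 0.183604 comes from 0.136878 + 0.046726 (the real transient source=true cases).
Hence the posterior is 0.183604/0.284404 ≈ 0.646.

With the extra evidence:
Sum P(anomaly flag|·) weighted by the priors over both values of real transient source:
  P(anomaly flag | ¬cosmic-ray hit) = 0.03×0.746 + 0.69×0.254
        = 0.022380 + 0.175260 = 0.197640
The terms with real transient source present sum to 0.175260, so
  P(real transient source | anomaly flag, ¬cosmic-ray hit) = 0.175260 / 0.197640 ≈ 0.887
Ruling out cosmic-ray hit raises the posterior on real transient source — the flip side of explaining away.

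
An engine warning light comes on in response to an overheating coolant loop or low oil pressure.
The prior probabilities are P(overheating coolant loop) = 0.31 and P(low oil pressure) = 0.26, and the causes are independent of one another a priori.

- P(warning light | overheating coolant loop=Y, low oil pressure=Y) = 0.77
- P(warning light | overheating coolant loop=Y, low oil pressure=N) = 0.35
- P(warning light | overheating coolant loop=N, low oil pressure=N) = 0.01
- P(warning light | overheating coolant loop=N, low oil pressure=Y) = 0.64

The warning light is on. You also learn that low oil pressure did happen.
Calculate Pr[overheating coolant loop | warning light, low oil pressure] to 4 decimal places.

P(warning light | low oil pressure) = 0.64·0.69 + 0.77·0.31 = 0.441600 + 0.238700 = 0.680300
Of this, 0.238700 comes from 0.77·0.31 (the overheating coolant loop=true cases).
P(overheating coolant loop | warning light, low oil pressure) = 0.238700 / 0.680300 ≈ 0.3509

Pr[overheating coolant loop | warning light, low oil pressure] ≈ 0.3509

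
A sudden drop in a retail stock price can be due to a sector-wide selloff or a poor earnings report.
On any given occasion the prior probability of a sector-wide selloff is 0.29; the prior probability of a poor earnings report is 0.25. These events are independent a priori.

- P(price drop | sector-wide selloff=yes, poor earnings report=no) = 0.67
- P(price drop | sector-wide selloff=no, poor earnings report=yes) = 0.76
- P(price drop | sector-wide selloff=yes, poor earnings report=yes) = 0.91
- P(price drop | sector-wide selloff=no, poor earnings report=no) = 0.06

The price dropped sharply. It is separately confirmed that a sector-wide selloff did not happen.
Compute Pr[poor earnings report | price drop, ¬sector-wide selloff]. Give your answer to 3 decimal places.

P(price drop | ¬sector-wide selloff) = 0.06·0.75 + 0.76·0.25 = 0.045000 + 0.190000 = 0.235000
Restricting to configurations with poor earnings report present: 0.76·0.25 = 0.190000.
Hence the posterior is 0.190000/0.235000 ≈ 0.809.

Pr[poor earnings report | price drop, ¬sector-wide selloff] ≈ 0.809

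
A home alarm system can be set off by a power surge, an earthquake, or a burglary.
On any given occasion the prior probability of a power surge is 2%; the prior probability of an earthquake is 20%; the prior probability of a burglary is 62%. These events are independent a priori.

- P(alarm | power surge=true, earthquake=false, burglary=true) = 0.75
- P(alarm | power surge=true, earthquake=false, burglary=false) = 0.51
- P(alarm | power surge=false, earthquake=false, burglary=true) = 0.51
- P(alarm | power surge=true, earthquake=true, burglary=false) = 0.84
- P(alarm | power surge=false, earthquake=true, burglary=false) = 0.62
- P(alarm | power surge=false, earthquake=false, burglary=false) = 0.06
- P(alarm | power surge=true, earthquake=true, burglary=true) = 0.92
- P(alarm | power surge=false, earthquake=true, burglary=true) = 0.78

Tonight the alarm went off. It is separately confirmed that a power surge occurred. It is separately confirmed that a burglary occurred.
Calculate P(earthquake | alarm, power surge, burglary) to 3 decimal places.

P(earthquake | alarm, power surge, burglary) ≈ 0.235

Enumerate both values of earthquake and weight by the priors:
  P(alarm | power surge, burglary) = 0.75·0.8 + 0.92·0.2
        = 0.600000 + 0.184000 = 0.784000
Configurations with earthquake contribute 0.184000, so
  P(earthquake | alarm, power surge, burglary) = 0.184000 / 0.784000 ≈ 0.235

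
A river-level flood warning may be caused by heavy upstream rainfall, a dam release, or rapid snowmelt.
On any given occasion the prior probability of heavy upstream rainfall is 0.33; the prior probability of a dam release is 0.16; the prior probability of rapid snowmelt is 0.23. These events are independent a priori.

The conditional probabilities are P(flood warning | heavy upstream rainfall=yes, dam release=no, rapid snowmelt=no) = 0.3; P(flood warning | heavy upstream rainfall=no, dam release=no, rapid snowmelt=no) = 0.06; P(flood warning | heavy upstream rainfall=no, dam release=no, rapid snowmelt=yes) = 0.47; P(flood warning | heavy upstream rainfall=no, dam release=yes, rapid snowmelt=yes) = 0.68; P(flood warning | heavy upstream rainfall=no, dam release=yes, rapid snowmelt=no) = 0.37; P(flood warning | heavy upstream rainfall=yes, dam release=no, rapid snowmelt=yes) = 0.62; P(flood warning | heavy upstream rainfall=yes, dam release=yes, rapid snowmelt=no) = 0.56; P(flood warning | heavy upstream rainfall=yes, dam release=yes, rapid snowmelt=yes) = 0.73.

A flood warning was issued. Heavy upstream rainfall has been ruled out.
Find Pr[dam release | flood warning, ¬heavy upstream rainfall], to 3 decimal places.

Pr[dam release | flood warning, ¬heavy upstream rainfall] ≈ 0.353

P(flood warning | ¬heavy upstream rainfall) = 0.06×0.84×0.77 + 0.47×0.84×0.23 + 0.37×0.16×0.77 + 0.68×0.16×0.23 = 0.038808 + 0.090804 + 0.045584 + 0.025024 = 0.200220
The dam release-present share is 0.045584 + 0.025024 = 0.070608.
P(dam release | flood warning, ¬heavy upstream rainfall) = 0.070608 / 0.200220 ≈ 0.353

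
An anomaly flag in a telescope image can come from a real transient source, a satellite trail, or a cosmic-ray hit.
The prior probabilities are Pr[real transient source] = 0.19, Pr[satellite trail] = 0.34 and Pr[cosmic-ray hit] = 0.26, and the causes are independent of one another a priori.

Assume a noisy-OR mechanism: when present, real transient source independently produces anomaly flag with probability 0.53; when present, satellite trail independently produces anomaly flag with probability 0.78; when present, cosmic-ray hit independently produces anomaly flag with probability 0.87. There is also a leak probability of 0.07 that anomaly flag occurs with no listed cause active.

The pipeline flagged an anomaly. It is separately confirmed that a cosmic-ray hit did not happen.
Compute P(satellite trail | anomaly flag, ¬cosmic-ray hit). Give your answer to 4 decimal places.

P(satellite trail | anomaly flag, ¬cosmic-ray hit) ≈ 0.7198

Under noisy-OR, P(anomaly flag | causes) = 1 − (1−0.07)·∏(1−qᵢ) over the active causes.
Numerator (weight on configurations with satellite trail): 0.219053 + 0.058388 = 0.277441
The normalizing constant is 0.07*0.81*0.66 + 0.7954*0.81*0.34 + 0.5629*0.19*0.66 + 0.903838*0.19*0.34 = 0.385451
Posterior = 0.277441 / 0.385451 ≈ 0.7198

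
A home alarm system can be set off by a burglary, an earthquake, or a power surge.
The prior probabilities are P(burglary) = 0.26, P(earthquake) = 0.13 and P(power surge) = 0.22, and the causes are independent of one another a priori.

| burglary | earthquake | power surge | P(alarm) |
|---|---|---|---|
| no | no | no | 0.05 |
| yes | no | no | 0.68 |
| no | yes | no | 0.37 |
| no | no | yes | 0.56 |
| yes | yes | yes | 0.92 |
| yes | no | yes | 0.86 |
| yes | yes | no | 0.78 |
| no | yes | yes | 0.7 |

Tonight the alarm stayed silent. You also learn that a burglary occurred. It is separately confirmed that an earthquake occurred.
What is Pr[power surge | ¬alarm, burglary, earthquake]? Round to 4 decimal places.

Weight on power surge=true, given the evidence: 0.08*0.22 = 0.017600
Denominator P(¬alarm | burglary, earthquake): 0.22*0.78 + 0.08*0.22 = 0.189200
P(power surge | ¬alarm, burglary, earthquake) = 0.017600/0.189200 ≈ 0.0930

Pr[power surge | ¬alarm, burglary, earthquake] ≈ 0.0930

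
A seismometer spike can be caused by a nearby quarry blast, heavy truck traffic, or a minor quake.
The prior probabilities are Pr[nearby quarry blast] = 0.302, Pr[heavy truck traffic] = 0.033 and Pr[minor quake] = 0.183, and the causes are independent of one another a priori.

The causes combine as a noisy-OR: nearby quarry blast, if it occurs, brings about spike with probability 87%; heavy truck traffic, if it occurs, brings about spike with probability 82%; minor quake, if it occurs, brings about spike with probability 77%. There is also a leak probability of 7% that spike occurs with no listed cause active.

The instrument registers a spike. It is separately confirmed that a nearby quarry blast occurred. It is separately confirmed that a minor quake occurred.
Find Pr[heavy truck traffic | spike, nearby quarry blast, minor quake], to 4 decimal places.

Pr[heavy truck traffic | spike, nearby quarry blast, minor quake] ≈ 0.0337

Under noisy-OR, P(spike | causes) = 1 − (1−0.07)·∏(1−qᵢ) over the active causes.
P(spike | nearby quarry blast, minor quake) = 0.972193·0.967 + 0.994995·0.033 = 0.940111 + 0.032835 = 0.972946
Of this, 0.032835 comes from 0.994995·0.033 (the heavy truck traffic=true cases).
P(heavy truck traffic | spike, nearby quarry blast, minor quake) = 0.032835 / 0.972946 ≈ 0.0337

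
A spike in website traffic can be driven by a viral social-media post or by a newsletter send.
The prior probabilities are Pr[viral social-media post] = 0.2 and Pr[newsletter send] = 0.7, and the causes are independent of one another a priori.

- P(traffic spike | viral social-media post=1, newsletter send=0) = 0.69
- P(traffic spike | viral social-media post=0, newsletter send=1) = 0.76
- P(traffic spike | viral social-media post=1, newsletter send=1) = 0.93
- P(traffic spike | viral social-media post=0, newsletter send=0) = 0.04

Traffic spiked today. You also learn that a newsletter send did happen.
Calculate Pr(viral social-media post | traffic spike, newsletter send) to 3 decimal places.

Sum P(traffic spike|·) weighted by the priors over both values of viral social-media post:
  P(traffic spike | newsletter send) = 0.76×0.8 + 0.93×0.2
        = 0.608000 + 0.186000 = 0.794000
Keeping only the viral social-media post-present terms gives 0.186000, so
  P(viral social-media post | traffic spike, newsletter send) = 0.186000 / 0.794000 ≈ 0.234

Pr(viral social-media post | traffic spike, newsletter send) ≈ 0.234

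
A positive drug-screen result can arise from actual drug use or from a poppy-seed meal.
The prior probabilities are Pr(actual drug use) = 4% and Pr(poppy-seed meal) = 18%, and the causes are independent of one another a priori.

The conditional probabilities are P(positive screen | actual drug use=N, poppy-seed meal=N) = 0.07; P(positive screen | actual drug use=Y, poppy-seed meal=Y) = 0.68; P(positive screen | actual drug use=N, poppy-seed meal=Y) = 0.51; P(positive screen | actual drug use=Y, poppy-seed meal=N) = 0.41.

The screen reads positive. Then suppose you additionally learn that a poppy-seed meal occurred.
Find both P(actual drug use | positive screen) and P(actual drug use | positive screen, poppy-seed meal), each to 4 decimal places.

Enumerate the 4 (actual drug use, poppy-seed meal) configurations and weight by the priors:
  P(positive screen) = 0.07×0.96×0.82 + 0.51×0.96×0.18 + 0.41×0.04×0.82 + 0.68×0.04×0.18
        = 0.055104 + 0.088128 + 0.013448 + 0.004896 = 0.161576
Keeping only the actual drug use-present terms gives 0.018344, so
  P(actual drug use | positive screen) = 0.018344 / 0.161576 ≈ 0.1135

With the extra evidence:
Weight on actual drug use=true, given the evidence: 0.68×0.04 = 0.027200
Denominator P(positive screen | poppy-seed meal): 0.51×0.96 + 0.68×0.04 = 0.516800
Posterior = 0.027200 / 0.516800 ≈ 0.0526

P(actual drug use | positive screen) ≈ 0.1135; P(actual drug use | positive screen, poppy-seed meal) ≈ 0.0526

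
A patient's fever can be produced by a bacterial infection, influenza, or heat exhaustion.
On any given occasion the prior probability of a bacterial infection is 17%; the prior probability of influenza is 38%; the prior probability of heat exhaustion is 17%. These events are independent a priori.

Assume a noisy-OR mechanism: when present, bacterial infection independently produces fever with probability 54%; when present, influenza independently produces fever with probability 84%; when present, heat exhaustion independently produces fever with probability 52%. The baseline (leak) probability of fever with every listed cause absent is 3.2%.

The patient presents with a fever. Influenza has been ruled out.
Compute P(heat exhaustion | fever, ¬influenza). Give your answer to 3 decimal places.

P(heat exhaustion | fever, ¬influenza) ≈ 0.495

Under noisy-OR, P(fever | causes) = 1 − (1−0.032)·∏(1−qᵢ) over the active causes.
Enumerate the 4 (bacterial infection, heat exhaustion) configurations and weight by the priors:
  P(fever | ¬influenza) = 0.032·0.83·0.83 + 0.53536·0.83·0.17 + 0.55472·0.17·0.83 + 0.786266·0.17·0.17
        = 0.022045 + 0.075539 + 0.078271 + 0.022723 = 0.198578
Configurations with heat exhaustion contribute 0.098262, so
  P(heat exhaustion | fever, ¬influenza) = 0.098262 / 0.198578 ≈ 0.495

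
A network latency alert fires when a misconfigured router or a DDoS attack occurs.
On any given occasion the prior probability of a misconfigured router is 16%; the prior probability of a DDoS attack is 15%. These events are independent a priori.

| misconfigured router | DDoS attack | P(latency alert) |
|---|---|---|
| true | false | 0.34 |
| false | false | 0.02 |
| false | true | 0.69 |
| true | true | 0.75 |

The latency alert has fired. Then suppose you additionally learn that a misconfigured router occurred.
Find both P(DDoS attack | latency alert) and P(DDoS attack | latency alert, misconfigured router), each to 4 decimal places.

P(DDoS attack | latency alert) ≈ 0.6342; P(DDoS attack | latency alert, misconfigured router) ≈ 0.2802

Sum P(latency alert|·) weighted by the priors over the 4 (misconfigured router, DDoS attack) configurations:
  P(latency alert) = 0.02·0.84·0.85 + 0.69·0.84·0.15 + 0.34·0.16·0.85 + 0.75·0.16·0.15
        = 0.014280 + 0.086940 + 0.046240 + 0.018000 = 0.165460
The terms with DDoS attack present sum to 0.104940, so
  P(DDoS attack | latency alert) = 0.104940 / 0.165460 ≈ 0.6342

Now also conditioning on misconfigured router=true:
P(latency alert | misconfigured router) = 0.34×0.85 + 0.75×0.15 = 0.289000 + 0.112500 = 0.401500
Of this, 0.112500 comes from 0.75×0.15 (the DDoS attack=true cases).
P(DDoS attack | latency alert, misconfigured router) = 0.112500 / 0.401500 ≈ 0.2802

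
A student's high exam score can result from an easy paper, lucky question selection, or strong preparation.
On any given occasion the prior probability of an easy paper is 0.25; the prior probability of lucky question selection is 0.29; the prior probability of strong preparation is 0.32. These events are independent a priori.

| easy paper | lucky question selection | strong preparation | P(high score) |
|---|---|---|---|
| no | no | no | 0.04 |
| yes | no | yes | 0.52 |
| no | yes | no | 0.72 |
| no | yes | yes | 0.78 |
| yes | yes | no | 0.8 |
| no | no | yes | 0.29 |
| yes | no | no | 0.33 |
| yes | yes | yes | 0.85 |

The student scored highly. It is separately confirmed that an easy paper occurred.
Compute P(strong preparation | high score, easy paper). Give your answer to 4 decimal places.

P(strong preparation | high score, easy paper) ≈ 0.3832

Enumerate the 4 (lucky question selection, strong preparation) configurations and weight by the priors:
  P(high score | easy paper) = 0.33*0.71*0.68 + 0.52*0.71*0.32 + 0.8*0.29*0.68 + 0.85*0.29*0.32
        = 0.159324 + 0.118144 + 0.157760 + 0.078880 = 0.514108
Keeping only the strong preparation-present terms gives 0.197024, so
  P(strong preparation | high score, easy paper) = 0.197024 / 0.514108 ≈ 0.3832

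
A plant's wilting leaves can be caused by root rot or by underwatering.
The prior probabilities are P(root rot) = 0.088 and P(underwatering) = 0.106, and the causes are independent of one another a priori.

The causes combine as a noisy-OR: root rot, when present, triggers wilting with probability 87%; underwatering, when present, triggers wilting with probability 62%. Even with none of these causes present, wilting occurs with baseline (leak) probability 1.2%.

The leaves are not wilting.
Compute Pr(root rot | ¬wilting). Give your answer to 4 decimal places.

Under noisy-OR, P(wilting | causes) = 1 − (1−0.012)·∏(1−qᵢ) over the active causes.
Enumerate the 4 (root rot, underwatering) configurations and weight by the priors:
  P(¬wilting) = 0.988*0.912*0.894 + 0.37544*0.912*0.106 + 0.12844*0.088*0.894 + 0.048807*0.088*0.106
        = 0.805544 + 0.036295 + 0.010105 + 0.000455 = 0.852399
Keeping only the root rot-present terms gives 0.010560, so
  P(root rot | ¬wilting) = 0.010560 / 0.852399 ≈ 0.0124

Pr(root rot | ¬wilting) ≈ 0.0124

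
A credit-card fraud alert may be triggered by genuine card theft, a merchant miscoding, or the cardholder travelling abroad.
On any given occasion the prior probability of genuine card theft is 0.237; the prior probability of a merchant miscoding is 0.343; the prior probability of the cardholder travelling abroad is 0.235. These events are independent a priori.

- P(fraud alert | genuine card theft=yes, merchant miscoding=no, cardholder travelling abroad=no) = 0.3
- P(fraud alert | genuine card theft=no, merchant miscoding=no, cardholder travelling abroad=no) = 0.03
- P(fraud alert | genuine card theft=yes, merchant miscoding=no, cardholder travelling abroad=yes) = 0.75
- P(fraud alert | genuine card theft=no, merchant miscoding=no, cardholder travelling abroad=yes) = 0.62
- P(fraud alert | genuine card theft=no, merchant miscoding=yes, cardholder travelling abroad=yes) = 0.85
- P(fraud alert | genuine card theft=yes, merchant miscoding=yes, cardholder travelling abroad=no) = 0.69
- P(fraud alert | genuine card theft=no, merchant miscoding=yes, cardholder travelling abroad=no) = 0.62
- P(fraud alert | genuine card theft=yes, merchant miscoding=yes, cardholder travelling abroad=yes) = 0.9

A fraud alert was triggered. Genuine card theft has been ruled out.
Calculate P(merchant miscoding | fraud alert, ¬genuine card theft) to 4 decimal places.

P(merchant miscoding | fraud alert, ¬genuine card theft) ≈ 0.6760

For the numerator, keep only merchant miscoding=true terms: 0.162685 + 0.068514 = 0.231199
Denominator P(fraud alert | ¬genuine card theft): 0.03·0.657·0.765 + 0.62·0.657·0.235 + 0.62·0.343·0.765 + 0.85·0.343·0.235 = 0.342002
P(merchant miscoding | fraud alert, ¬genuine card theft) = 0.231199/0.342002 ≈ 0.6760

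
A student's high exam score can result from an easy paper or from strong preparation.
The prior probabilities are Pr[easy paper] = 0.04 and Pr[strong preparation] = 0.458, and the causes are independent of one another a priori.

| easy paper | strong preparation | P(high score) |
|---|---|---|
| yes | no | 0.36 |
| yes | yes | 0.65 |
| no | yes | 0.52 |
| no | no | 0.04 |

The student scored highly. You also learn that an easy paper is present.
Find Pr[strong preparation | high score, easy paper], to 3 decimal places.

P(high score | easy paper) = 0.36*0.542 + 0.65*0.458 = 0.195120 + 0.297700 = 0.492820
Restricting to configurations with strong preparation present: 0.65*0.458 = 0.297700.
So P(strong preparation | high score, easy paper) = 0.297700/0.492820 ≈ 0.604.

Pr[strong preparation | high score, easy paper] ≈ 0.604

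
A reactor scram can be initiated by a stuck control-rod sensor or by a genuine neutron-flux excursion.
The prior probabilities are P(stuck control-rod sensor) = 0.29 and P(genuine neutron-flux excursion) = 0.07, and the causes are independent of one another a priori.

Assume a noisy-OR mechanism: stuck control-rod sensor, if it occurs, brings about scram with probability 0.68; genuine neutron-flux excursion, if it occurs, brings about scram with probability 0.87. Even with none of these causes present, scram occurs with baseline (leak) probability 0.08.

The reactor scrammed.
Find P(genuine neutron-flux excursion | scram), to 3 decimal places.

P(genuine neutron-flux excursion | scram) ≈ 0.207

Under noisy-OR, P(scram | causes) = 1 − (1−0.08)·∏(1−qᵢ) over the active causes.
P(scram) = 0.08×0.71×0.93 + 0.8804×0.71×0.07 + 0.7056×0.29×0.93 + 0.961728×0.29×0.07 = 0.052824 + 0.043756 + 0.190300 + 0.019523 = 0.306403
The genuine neutron-flux excursion-present share is 0.043756 + 0.019523 = 0.063279.
P(genuine neutron-flux excursion | scram) = 0.063279 / 0.306403 ≈ 0.207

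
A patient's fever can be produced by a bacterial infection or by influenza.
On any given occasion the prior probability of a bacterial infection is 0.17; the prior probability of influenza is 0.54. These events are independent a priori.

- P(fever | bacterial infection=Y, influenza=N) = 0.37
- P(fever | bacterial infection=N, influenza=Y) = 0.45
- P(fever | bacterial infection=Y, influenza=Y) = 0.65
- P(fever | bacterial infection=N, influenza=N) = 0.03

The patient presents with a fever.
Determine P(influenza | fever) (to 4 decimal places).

P(influenza | fever) ≈ 0.8662

Weight on influenza=true, given the evidence: 0.201690 + 0.059670 = 0.261360
Normalizer over all consistent configurations: 0.03·0.83·0.46 + 0.45·0.83·0.54 + 0.37·0.17·0.46 + 0.65·0.17·0.54 = 0.301748
Posterior = 0.261360 / 0.301748 ≈ 0.8662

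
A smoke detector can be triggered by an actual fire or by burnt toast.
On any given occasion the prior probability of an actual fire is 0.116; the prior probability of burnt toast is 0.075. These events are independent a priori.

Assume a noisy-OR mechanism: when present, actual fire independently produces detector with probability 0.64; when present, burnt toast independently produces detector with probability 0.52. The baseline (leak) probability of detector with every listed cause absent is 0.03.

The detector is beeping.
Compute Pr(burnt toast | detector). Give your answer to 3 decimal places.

Pr(burnt toast | detector) ≈ 0.311

Under noisy-OR, P(detector | causes) = 1 − (1−0.03)·∏(1−qᵢ) over the active causes.
Weight on burnt toast=true, given the evidence: 0.035431 + 0.007242 = 0.042673
Denominator P(detector): 0.03*0.884*0.925 + 0.5344*0.884*0.075 + 0.6508*0.116*0.925 + 0.832384*0.116*0.075 = 0.137035
Posterior = 0.042673 / 0.137035 ≈ 0.311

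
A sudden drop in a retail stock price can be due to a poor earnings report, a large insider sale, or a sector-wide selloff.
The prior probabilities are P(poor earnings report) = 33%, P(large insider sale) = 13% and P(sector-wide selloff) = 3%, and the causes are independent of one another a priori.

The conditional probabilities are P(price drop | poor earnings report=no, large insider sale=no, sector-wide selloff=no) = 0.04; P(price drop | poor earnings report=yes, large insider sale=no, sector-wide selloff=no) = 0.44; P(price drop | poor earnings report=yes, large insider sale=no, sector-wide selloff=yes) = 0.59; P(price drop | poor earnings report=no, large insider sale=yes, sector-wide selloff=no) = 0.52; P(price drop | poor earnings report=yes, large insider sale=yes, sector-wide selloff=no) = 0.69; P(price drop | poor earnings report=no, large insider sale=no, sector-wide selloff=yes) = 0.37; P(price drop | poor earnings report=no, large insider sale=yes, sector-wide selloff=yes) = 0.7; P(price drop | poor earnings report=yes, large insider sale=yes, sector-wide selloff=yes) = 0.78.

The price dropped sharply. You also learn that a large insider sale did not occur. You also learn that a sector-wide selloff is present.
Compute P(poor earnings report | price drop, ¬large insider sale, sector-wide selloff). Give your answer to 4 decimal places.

P(poor earnings report | price drop, ¬large insider sale, sector-wide selloff) ≈ 0.4399

Enumerate both values of poor earnings report and weight by the priors:
  P(price drop | ¬large insider sale, sector-wide selloff) = 0.37·0.67 + 0.59·0.33
        = 0.247900 + 0.194700 = 0.442600
Keeping only the poor earnings report-present terms gives 0.194700, so
  P(poor earnings report | price drop, ¬large insider sale, sector-wide selloff) = 0.194700 / 0.442600 ≈ 0.4399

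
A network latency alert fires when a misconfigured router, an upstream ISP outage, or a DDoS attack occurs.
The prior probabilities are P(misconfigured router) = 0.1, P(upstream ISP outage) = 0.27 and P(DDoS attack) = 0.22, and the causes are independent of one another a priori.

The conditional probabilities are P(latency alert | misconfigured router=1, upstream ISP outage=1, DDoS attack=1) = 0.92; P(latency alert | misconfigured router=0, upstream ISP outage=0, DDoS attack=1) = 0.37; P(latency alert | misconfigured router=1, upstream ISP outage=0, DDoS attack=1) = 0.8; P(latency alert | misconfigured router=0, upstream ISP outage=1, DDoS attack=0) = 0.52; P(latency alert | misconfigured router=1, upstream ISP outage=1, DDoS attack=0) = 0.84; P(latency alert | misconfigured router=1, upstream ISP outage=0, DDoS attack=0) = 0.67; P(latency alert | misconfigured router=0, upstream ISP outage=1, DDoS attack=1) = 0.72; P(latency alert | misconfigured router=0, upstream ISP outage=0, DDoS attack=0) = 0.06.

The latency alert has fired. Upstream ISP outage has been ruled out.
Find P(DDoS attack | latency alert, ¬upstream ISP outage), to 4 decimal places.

P(latency alert | ¬upstream ISP outage) = 0.06·0.9·0.78 + 0.37·0.9·0.22 + 0.67·0.1·0.78 + 0.8·0.1·0.22 = 0.042120 + 0.073260 + 0.052260 + 0.017600 = 0.185240
Of this, 0.090860 comes from 0.073260 + 0.017600 (the DDoS attack=true cases).
P(DDoS attack | latency alert, ¬upstream ISP outage) = 0.090860 / 0.185240 ≈ 0.4905

P(DDoS attack | latency alert, ¬upstream ISP outage) ≈ 0.4905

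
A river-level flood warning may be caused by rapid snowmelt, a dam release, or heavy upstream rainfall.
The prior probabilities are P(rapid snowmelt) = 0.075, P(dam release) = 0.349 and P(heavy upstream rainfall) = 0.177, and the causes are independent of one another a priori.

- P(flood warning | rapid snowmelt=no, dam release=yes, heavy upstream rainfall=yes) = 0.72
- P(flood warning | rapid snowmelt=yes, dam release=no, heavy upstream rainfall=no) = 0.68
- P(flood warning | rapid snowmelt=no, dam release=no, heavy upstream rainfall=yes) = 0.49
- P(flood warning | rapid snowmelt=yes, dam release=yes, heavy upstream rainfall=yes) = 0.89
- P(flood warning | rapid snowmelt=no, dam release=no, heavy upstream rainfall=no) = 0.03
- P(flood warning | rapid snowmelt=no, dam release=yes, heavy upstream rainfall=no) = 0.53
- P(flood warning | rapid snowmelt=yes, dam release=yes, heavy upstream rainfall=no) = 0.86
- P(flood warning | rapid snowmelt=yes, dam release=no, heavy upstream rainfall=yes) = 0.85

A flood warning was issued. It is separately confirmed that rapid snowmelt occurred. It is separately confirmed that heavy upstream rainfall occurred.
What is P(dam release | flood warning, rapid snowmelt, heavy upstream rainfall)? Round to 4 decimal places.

P(dam release | flood warning, rapid snowmelt, heavy upstream rainfall) ≈ 0.3595

P(flood warning | rapid snowmelt, heavy upstream rainfall) = 0.85·0.651 + 0.89·0.349 = 0.553350 + 0.310610 = 0.863960
Restricting to configurations with dam release present: 0.89·0.349 = 0.310610.
So P(dam release | flood warning, rapid snowmelt, heavy upstream rainfall) = 0.310610/0.863960 ≈ 0.3595.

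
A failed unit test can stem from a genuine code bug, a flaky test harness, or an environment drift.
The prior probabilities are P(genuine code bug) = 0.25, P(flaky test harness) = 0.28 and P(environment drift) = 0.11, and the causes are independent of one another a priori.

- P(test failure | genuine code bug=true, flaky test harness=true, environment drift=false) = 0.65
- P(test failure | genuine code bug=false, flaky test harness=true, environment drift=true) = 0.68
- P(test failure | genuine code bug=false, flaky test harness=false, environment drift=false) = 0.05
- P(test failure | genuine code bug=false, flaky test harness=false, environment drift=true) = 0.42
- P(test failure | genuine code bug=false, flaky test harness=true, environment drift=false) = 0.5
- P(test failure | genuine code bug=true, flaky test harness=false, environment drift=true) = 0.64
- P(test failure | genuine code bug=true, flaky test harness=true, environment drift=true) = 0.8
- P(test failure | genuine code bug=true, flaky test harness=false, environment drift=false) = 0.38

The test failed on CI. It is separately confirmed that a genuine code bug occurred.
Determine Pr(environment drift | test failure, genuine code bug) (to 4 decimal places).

Numerator (weight on configurations with environment drift): 0.050688 + 0.024640 = 0.075328
Denominator P(test failure | genuine code bug): 0.38·0.72·0.89 + 0.64·0.72·0.11 + 0.65·0.28·0.89 + 0.8·0.28·0.11 = 0.480812
P(environment drift | test failure, genuine code bug) = 0.075328/0.480812 ≈ 0.1567

Pr(environment drift | test failure, genuine code bug) ≈ 0.1567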